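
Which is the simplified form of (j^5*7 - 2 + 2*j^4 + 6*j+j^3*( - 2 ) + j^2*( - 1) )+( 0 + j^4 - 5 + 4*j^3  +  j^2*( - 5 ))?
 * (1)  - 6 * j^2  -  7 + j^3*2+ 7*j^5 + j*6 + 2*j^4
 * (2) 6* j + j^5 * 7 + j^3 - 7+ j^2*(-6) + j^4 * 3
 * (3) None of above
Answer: 3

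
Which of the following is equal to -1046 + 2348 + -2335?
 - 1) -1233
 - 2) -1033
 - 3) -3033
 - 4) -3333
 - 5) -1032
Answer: 2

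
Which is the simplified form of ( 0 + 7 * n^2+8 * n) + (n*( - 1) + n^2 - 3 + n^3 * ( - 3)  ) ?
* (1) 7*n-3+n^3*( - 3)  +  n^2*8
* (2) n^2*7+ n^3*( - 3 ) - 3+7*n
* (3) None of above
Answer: 1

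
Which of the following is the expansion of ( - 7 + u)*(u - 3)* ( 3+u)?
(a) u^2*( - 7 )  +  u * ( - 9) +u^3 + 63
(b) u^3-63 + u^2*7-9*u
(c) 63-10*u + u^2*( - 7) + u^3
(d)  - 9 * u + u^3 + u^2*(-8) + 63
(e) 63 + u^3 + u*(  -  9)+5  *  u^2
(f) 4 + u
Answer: a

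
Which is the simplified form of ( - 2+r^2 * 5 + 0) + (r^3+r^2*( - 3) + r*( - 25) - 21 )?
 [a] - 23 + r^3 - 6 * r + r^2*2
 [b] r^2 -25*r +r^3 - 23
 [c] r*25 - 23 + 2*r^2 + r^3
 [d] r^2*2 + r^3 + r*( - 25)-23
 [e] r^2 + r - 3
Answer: d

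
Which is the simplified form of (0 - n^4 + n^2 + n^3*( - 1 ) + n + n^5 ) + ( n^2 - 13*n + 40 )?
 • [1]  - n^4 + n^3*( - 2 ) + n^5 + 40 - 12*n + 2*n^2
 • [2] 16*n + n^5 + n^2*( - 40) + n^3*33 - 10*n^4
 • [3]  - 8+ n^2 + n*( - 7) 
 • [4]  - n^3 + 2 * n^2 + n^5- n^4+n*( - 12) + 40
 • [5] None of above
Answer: 4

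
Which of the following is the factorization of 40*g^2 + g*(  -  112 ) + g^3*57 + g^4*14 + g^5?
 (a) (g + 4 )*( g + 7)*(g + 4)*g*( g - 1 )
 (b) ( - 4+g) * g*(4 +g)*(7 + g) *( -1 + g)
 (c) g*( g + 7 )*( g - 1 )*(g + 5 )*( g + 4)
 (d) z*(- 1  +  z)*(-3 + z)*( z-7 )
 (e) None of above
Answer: a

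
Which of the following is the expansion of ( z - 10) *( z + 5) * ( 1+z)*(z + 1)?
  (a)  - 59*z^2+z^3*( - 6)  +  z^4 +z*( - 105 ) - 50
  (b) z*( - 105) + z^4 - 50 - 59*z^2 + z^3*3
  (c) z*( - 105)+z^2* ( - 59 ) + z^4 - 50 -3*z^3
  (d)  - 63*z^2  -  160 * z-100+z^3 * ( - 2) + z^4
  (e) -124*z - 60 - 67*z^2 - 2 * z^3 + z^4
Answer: c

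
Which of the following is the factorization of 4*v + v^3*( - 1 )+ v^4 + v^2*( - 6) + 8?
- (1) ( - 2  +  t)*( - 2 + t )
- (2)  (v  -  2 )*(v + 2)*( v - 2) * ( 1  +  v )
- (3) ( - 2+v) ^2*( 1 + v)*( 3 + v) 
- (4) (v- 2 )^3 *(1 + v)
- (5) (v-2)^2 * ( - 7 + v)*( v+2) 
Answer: 2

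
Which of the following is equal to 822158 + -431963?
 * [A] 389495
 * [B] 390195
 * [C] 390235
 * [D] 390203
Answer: B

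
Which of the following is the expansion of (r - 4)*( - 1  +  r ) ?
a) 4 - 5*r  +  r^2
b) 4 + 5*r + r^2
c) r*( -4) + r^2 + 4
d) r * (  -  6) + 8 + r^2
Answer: a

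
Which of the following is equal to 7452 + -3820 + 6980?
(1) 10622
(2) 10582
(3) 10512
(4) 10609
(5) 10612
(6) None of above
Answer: 5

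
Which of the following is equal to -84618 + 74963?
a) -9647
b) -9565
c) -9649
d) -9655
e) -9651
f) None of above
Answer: d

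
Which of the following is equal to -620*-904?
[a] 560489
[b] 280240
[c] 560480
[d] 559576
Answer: c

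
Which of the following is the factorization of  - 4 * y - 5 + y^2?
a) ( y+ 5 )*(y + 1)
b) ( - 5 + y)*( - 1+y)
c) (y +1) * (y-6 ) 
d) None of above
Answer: d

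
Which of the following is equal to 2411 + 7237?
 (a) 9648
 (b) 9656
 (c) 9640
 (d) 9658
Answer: a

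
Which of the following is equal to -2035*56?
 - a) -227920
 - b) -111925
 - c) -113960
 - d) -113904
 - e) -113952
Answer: c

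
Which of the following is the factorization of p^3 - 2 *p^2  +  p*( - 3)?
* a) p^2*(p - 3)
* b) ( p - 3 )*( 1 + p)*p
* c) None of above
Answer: b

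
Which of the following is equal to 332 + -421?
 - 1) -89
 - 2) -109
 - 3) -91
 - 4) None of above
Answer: 1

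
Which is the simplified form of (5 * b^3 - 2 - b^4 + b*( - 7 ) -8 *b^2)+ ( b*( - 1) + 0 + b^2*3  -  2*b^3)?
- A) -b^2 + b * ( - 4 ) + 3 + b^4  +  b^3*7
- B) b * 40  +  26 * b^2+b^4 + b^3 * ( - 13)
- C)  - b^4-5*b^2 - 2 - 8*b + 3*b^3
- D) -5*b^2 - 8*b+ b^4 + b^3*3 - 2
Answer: C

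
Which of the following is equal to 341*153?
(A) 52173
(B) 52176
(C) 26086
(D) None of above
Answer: A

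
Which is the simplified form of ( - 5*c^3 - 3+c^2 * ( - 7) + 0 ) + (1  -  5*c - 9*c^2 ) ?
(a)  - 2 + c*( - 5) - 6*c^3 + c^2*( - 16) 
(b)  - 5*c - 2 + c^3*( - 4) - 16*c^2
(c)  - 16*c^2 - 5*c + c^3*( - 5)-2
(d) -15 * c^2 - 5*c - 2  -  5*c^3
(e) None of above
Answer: c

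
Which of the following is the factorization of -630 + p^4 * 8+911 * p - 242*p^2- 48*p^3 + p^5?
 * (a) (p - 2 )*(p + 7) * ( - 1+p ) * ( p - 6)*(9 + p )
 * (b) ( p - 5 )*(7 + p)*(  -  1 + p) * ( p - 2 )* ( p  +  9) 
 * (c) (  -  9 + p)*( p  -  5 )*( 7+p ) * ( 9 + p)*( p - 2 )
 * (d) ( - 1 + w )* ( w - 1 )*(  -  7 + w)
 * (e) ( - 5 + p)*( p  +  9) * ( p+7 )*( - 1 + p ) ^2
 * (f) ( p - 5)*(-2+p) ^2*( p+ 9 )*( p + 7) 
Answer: b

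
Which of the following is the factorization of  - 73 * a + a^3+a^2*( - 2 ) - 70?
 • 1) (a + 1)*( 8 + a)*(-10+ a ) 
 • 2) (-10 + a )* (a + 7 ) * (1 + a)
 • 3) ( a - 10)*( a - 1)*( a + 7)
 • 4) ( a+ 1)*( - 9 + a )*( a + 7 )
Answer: 2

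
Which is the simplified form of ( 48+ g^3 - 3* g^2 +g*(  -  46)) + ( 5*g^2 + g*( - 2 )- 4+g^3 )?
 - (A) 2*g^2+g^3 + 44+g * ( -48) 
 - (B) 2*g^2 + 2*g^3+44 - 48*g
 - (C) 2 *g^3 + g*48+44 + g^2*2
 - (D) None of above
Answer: B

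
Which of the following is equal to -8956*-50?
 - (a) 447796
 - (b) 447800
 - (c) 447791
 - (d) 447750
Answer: b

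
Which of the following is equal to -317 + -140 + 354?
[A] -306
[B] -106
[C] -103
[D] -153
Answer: C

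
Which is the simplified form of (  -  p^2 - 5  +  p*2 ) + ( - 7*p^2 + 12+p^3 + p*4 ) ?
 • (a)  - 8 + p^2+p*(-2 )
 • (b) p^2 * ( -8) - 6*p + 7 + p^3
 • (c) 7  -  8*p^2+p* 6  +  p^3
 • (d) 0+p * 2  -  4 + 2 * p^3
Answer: c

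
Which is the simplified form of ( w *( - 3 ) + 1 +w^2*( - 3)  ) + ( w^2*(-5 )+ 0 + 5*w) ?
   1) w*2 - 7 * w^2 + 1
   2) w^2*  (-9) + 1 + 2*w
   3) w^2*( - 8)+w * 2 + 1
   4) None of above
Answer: 3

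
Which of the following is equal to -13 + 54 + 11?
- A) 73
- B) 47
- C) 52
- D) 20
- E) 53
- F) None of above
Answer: C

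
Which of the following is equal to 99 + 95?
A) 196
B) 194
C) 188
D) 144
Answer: B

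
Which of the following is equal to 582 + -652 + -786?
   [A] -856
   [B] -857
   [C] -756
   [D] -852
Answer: A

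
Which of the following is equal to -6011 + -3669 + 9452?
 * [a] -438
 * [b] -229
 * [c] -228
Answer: c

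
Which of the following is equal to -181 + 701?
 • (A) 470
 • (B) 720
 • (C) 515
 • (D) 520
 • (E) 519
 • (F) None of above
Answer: D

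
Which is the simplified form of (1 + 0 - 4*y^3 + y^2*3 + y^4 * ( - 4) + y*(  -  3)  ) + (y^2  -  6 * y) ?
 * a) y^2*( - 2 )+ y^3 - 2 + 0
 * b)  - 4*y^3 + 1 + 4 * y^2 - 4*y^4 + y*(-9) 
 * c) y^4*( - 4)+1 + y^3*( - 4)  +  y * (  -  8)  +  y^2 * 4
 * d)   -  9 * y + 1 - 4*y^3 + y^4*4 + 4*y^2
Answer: b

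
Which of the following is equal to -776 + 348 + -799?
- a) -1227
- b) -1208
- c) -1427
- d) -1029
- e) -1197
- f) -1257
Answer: a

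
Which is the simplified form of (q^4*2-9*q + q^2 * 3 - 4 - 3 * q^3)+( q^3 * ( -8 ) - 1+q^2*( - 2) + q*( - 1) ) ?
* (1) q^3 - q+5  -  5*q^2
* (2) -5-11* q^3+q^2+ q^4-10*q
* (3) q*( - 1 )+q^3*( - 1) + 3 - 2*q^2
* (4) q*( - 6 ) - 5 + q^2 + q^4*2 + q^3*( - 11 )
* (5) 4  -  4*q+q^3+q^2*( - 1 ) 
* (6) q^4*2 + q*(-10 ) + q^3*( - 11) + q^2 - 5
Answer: 6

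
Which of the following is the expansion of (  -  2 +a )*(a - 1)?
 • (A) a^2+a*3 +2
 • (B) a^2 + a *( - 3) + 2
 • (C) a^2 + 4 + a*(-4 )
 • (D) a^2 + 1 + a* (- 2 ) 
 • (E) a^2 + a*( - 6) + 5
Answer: B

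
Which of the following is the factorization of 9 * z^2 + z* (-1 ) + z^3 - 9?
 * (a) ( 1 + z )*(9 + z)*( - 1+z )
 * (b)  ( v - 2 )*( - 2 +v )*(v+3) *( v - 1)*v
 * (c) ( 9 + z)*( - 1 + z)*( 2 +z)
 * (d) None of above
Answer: a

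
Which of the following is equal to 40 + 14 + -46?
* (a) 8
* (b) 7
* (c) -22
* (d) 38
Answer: a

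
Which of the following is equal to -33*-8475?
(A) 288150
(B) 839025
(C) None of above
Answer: C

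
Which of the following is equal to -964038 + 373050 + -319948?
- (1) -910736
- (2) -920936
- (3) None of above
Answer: 3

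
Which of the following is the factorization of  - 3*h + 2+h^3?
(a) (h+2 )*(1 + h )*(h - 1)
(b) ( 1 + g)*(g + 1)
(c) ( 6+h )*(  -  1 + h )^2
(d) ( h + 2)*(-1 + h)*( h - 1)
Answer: d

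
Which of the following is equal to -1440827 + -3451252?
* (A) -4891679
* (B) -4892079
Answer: B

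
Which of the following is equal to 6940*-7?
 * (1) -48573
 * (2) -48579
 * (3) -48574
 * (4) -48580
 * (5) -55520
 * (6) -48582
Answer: 4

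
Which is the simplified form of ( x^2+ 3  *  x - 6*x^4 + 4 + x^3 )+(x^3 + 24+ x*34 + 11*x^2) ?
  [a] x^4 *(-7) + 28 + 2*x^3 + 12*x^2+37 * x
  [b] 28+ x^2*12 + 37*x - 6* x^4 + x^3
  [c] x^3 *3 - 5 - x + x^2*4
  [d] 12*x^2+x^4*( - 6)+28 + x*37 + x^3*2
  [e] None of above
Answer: d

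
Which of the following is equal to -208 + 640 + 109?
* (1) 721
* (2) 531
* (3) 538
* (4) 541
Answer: 4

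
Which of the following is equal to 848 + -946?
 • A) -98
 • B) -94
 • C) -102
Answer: A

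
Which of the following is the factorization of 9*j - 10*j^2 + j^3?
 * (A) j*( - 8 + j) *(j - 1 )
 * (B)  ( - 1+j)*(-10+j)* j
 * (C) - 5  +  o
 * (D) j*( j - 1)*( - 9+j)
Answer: D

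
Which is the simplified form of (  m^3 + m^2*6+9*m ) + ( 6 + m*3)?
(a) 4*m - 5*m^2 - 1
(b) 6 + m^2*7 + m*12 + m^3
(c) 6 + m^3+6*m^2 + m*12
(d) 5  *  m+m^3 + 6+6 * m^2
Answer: c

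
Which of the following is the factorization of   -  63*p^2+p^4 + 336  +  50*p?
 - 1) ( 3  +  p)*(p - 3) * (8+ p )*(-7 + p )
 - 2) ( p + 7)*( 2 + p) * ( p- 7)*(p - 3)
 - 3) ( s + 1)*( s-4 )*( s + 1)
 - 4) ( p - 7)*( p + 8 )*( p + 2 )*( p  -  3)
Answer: 4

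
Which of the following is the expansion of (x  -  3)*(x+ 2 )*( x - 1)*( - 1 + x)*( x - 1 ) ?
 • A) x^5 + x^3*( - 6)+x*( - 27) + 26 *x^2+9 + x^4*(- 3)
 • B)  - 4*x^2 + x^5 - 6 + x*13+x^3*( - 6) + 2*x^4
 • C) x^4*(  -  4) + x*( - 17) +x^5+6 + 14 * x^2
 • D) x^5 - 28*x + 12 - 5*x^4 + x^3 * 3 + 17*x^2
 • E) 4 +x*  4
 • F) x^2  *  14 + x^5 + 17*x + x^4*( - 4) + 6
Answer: C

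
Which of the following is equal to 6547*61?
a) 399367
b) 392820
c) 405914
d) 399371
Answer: a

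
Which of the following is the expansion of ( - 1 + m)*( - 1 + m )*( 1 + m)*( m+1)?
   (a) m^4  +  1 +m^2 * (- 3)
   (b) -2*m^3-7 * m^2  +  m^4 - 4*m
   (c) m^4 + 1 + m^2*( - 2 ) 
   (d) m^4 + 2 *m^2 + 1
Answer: c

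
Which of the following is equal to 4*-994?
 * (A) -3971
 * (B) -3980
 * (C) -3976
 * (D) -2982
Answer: C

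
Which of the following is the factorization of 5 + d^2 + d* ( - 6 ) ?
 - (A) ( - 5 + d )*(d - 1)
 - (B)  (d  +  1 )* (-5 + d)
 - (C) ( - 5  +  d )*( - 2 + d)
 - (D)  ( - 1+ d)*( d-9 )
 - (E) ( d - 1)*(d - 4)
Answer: A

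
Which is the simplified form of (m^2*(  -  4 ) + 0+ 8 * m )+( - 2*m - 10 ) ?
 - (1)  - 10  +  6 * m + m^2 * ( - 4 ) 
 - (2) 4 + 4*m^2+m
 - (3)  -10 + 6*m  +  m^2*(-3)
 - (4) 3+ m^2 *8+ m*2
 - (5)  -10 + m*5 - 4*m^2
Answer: 1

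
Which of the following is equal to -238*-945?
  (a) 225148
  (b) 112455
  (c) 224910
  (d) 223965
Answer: c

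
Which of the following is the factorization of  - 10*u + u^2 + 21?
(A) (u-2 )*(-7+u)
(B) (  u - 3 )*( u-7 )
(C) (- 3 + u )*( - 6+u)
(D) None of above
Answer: B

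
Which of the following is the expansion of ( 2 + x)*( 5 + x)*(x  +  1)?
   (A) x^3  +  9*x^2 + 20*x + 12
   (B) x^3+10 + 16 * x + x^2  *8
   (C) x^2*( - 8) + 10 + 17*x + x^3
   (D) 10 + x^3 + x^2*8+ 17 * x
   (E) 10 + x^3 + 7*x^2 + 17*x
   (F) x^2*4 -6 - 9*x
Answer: D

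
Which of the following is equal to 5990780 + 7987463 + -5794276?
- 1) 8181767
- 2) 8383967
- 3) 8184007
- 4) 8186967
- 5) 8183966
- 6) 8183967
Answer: 6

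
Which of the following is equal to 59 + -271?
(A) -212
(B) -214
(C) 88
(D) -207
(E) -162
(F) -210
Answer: A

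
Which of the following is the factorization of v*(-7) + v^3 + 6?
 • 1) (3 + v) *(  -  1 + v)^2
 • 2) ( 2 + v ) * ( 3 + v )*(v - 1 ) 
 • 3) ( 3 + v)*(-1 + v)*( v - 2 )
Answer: 3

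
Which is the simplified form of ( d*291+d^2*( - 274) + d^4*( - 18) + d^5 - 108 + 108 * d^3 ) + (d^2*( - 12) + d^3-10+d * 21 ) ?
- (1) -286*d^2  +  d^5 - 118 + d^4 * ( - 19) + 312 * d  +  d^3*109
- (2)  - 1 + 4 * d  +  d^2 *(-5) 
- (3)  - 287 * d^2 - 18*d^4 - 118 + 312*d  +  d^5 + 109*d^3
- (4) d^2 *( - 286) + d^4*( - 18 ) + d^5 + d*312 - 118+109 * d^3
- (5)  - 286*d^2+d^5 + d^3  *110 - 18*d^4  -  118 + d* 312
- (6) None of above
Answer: 4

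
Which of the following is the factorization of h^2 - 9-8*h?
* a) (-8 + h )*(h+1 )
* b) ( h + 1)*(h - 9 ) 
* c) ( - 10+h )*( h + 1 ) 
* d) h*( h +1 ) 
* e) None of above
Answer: b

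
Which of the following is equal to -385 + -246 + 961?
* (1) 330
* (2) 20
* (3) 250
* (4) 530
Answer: 1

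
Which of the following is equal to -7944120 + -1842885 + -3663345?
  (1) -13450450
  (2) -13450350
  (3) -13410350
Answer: 2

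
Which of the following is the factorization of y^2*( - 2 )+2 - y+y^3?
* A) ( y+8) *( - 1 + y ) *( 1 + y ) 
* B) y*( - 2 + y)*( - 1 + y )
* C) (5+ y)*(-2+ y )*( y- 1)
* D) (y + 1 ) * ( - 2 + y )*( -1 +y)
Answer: D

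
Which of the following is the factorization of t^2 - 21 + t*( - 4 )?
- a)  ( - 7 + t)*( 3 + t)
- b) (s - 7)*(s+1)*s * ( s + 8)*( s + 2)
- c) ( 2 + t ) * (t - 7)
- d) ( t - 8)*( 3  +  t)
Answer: a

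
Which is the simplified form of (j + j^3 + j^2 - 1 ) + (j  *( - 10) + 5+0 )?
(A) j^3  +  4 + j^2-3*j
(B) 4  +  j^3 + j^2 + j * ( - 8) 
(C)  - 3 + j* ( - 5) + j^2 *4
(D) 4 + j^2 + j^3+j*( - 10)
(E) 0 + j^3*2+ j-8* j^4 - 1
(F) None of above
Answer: F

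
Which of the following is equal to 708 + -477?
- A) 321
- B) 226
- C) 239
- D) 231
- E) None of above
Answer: D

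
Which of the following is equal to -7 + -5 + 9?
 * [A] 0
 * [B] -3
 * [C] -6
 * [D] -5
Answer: B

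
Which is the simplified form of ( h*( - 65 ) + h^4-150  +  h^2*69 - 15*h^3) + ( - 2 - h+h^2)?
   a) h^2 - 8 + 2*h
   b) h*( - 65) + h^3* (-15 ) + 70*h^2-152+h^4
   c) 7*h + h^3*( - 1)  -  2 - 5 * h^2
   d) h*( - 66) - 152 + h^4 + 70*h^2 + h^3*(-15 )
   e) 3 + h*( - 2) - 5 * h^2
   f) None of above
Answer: d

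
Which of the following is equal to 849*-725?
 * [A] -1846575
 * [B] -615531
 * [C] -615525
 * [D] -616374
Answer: C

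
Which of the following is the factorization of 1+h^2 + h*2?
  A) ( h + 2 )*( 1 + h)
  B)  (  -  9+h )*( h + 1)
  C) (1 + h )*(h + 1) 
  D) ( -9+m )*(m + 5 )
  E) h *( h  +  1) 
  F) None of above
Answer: C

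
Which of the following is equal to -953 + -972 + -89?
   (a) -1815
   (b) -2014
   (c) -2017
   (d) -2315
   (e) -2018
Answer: b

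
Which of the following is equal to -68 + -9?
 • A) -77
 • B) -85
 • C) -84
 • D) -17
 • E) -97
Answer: A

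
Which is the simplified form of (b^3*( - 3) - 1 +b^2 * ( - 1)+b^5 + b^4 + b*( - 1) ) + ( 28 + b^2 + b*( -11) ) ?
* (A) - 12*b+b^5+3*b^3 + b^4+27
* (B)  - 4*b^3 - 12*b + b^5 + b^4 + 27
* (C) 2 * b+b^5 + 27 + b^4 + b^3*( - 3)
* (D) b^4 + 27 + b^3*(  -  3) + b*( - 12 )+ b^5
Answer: D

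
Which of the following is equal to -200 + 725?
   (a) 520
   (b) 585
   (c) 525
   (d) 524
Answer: c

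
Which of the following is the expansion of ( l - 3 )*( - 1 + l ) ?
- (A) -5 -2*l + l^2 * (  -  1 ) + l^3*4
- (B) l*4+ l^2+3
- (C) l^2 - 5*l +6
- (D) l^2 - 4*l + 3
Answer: D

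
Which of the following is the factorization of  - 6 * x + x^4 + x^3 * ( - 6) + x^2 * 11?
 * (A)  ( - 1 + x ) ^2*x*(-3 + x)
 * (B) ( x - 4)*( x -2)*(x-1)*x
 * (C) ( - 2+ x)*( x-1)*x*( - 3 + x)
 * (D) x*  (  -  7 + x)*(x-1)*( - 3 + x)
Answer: C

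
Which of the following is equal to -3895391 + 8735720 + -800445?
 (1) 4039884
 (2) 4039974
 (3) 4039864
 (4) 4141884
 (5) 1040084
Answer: 1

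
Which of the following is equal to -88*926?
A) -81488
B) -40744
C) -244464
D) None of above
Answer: A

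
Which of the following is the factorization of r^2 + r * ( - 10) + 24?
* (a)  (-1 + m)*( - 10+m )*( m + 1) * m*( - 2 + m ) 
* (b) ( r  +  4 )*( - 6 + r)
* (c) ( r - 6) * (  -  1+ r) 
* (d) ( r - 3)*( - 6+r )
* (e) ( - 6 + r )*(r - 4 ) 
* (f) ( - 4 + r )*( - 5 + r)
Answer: e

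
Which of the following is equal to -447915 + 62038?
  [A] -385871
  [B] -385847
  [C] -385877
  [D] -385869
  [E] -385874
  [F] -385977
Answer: C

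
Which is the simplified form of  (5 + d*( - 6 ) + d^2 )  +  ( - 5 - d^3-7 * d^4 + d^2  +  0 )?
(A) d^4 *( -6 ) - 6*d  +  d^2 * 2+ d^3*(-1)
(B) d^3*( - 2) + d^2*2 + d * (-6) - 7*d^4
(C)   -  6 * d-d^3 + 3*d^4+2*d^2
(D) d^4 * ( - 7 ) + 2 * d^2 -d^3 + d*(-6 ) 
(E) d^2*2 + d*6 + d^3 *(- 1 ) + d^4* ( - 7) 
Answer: D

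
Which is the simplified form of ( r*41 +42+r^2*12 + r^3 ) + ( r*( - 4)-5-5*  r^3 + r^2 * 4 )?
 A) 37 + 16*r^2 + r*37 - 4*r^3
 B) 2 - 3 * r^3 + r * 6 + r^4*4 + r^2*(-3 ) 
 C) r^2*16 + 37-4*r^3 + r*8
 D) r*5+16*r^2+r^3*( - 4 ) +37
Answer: A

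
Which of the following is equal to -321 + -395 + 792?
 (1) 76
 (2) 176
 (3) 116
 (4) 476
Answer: 1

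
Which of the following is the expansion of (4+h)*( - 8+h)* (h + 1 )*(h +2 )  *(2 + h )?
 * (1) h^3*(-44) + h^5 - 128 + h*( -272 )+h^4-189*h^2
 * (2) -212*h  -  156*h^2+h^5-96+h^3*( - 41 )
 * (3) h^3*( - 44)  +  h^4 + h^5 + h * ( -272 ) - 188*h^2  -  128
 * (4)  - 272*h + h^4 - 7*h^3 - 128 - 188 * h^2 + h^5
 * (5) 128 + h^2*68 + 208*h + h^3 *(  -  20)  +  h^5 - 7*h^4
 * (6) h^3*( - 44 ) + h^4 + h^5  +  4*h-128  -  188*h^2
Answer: 3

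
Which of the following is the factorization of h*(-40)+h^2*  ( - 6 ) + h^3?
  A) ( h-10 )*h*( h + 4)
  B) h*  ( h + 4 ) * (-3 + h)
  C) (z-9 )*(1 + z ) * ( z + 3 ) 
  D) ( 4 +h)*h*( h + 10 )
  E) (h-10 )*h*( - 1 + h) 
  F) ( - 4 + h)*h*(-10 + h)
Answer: A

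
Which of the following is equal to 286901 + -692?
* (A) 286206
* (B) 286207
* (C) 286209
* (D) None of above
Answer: C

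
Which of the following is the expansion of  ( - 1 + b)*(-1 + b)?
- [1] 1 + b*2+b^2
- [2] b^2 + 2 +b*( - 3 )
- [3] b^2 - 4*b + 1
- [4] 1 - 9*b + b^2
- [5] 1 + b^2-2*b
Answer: 5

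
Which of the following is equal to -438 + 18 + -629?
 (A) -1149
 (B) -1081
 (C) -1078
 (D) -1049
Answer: D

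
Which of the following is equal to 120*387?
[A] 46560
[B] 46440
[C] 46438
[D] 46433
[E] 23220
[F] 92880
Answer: B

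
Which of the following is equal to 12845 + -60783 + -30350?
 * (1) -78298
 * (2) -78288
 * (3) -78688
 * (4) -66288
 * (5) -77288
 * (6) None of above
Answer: 2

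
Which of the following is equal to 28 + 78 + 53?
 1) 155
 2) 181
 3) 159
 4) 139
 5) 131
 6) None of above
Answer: 3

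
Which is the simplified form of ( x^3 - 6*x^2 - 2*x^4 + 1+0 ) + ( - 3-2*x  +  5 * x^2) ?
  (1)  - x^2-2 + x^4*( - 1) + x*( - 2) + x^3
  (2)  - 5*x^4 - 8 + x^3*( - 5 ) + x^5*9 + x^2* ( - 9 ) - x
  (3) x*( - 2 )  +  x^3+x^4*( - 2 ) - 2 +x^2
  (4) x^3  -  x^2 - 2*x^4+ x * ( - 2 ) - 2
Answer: 4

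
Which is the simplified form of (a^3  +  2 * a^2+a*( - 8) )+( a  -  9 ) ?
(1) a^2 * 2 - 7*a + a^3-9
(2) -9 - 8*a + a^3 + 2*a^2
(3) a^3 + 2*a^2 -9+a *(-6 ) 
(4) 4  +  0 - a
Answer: 1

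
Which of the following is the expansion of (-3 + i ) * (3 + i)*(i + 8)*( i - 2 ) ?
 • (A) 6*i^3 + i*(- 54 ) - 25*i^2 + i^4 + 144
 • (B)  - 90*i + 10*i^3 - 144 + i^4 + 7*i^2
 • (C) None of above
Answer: A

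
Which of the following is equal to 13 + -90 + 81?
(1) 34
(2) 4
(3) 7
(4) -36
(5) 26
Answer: 2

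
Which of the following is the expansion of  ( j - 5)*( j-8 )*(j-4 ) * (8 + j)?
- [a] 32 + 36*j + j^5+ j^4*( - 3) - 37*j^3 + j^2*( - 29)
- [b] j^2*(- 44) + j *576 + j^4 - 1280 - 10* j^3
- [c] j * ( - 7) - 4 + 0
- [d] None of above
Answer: d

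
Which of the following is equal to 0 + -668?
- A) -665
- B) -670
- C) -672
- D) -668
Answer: D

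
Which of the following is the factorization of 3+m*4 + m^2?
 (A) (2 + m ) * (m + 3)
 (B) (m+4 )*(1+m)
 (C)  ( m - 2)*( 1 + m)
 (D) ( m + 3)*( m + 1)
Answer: D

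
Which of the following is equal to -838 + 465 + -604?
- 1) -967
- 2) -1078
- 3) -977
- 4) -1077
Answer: 3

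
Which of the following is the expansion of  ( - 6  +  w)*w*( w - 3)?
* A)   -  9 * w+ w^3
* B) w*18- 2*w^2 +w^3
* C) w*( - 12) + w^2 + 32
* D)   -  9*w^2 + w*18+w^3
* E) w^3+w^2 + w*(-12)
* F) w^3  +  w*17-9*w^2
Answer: D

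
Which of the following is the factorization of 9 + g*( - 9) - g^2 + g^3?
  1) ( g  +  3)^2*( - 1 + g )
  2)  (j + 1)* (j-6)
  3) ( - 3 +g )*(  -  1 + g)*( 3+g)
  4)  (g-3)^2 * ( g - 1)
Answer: 3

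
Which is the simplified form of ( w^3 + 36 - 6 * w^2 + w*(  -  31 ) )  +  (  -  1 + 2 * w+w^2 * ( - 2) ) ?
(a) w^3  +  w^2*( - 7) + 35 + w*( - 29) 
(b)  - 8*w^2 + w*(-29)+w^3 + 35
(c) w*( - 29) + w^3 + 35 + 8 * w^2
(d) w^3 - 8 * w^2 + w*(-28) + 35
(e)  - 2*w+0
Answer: b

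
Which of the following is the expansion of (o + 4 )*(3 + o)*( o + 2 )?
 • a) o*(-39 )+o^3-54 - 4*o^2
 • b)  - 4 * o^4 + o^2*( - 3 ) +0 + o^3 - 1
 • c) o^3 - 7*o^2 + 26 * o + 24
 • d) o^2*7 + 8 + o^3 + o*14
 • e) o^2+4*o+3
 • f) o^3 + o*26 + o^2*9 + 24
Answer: f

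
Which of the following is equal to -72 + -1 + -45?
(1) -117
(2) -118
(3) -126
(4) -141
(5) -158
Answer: 2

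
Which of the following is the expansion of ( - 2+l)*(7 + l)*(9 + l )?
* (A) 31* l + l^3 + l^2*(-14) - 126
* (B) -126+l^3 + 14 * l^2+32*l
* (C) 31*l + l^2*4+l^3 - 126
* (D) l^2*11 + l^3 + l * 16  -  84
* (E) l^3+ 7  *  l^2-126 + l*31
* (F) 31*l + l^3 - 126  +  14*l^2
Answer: F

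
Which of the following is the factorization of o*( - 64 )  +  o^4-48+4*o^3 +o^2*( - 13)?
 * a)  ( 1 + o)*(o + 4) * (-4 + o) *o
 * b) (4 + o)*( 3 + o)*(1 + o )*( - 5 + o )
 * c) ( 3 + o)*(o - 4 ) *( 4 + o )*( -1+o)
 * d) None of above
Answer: d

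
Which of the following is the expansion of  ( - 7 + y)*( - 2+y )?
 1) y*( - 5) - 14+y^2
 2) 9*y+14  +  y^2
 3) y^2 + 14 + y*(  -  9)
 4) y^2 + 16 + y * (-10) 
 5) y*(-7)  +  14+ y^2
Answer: 3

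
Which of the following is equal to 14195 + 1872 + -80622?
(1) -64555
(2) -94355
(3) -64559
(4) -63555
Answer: 1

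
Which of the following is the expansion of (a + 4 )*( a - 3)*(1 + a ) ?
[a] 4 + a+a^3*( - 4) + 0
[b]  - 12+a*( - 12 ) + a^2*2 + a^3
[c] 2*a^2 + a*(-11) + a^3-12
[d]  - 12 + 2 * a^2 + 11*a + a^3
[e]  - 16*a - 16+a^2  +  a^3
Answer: c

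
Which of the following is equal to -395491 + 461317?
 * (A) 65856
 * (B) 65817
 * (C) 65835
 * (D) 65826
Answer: D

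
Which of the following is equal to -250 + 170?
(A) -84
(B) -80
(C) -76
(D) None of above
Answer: B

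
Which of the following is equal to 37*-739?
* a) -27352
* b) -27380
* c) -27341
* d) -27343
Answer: d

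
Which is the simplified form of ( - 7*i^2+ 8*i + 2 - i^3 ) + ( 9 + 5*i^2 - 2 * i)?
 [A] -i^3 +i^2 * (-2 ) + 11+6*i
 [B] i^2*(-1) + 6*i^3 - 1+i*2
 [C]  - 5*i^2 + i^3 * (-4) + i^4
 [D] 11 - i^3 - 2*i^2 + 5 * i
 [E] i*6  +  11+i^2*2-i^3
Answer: A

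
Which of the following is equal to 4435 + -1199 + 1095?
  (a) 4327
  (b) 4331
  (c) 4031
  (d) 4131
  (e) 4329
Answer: b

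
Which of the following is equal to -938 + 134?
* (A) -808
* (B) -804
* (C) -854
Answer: B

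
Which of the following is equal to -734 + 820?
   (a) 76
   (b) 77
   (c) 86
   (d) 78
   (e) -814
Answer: c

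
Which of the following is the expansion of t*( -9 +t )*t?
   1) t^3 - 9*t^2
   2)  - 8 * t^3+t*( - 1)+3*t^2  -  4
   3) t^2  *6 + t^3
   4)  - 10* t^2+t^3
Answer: 1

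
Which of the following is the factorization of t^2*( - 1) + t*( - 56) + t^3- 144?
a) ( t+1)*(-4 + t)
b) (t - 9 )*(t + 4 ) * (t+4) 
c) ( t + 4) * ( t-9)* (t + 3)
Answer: b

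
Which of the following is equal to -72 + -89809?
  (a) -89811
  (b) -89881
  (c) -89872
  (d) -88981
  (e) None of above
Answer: b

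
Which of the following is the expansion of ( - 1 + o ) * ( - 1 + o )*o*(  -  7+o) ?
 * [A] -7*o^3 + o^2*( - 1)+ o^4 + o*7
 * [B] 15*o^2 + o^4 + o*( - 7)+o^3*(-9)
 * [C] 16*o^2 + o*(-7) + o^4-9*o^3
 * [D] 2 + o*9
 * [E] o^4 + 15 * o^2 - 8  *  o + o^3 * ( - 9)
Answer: B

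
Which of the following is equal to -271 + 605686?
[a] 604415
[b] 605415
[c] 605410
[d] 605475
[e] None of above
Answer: b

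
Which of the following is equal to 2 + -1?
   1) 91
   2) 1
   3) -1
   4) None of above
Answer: 2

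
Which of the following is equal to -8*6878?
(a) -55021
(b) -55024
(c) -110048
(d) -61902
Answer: b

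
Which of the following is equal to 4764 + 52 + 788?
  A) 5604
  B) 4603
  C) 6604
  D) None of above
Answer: A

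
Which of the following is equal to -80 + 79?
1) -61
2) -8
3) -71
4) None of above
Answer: 4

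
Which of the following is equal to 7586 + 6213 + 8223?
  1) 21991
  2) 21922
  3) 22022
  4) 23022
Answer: 3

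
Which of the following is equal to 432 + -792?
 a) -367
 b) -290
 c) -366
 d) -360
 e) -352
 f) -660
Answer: d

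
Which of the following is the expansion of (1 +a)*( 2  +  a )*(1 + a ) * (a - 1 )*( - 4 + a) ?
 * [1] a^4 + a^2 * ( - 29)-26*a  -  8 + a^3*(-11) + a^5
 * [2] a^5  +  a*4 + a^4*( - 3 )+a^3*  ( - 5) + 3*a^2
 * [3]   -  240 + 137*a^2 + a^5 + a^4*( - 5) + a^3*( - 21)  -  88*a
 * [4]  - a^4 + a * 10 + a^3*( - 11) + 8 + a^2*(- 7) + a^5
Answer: 4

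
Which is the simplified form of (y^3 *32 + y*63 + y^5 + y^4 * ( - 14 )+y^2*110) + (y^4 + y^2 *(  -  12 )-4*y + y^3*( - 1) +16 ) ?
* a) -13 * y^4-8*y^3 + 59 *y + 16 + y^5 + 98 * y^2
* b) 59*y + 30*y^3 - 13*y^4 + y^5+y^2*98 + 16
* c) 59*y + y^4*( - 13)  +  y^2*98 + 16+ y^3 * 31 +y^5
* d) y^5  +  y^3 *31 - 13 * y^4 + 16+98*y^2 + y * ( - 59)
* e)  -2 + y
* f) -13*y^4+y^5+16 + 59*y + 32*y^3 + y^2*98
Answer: c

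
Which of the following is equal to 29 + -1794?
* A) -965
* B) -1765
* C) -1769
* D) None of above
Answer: B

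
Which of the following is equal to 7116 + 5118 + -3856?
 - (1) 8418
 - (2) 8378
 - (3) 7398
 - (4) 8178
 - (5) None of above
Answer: 2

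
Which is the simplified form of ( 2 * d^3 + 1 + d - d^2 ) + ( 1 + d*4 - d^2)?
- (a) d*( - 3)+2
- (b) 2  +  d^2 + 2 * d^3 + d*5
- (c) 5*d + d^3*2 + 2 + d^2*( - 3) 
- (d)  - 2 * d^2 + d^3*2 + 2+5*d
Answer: d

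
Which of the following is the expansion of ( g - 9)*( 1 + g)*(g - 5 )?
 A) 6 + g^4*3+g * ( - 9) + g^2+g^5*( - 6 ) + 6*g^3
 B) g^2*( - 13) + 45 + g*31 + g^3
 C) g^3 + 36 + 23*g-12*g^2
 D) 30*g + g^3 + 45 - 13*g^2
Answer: B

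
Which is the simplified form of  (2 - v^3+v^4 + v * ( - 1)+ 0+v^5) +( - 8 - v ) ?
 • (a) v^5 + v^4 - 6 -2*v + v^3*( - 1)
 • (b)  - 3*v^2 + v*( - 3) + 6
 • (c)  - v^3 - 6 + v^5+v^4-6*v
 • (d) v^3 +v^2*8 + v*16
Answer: a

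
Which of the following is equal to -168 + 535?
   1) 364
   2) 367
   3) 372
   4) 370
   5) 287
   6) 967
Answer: 2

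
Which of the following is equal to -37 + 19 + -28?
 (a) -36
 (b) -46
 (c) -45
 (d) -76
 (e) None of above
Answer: b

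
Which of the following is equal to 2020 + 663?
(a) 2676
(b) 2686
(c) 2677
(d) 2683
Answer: d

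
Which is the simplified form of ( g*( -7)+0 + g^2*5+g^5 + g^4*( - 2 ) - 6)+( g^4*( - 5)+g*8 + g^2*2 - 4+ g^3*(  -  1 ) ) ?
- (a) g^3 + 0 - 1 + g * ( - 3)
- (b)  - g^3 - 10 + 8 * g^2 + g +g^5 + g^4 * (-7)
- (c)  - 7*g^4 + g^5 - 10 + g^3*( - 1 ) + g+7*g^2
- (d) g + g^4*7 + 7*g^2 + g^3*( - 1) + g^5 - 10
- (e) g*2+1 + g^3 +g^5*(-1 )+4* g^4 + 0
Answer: c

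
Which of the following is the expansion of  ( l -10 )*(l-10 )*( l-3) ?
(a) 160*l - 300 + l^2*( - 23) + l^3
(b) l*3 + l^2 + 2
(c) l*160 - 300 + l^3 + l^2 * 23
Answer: a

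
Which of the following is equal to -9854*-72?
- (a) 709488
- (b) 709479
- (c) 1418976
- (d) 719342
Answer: a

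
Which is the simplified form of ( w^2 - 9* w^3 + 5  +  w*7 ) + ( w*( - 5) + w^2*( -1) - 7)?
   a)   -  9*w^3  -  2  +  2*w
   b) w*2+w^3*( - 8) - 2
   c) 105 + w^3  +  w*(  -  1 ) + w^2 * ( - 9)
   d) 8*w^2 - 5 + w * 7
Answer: a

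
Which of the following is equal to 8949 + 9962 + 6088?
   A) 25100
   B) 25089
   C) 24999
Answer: C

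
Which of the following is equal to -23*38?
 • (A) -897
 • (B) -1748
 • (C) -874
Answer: C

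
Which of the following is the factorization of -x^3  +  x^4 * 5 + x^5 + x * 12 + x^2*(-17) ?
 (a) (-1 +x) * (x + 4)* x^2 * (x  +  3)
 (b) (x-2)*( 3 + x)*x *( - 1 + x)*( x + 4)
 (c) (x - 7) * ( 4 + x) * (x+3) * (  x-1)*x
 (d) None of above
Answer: d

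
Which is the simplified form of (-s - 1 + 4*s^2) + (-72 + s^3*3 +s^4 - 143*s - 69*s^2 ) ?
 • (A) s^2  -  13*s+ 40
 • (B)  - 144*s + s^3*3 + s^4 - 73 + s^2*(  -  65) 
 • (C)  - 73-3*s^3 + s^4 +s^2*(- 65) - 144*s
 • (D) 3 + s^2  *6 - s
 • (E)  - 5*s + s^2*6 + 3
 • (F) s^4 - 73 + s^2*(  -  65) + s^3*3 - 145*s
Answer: B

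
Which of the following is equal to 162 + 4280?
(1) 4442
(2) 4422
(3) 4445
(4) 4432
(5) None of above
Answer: 1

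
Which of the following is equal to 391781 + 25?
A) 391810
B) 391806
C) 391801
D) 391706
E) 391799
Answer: B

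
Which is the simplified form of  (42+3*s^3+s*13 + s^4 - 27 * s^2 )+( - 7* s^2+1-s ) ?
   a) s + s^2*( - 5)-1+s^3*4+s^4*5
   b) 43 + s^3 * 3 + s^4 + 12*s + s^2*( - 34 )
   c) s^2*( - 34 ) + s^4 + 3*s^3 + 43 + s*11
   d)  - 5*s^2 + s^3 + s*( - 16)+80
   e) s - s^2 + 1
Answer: b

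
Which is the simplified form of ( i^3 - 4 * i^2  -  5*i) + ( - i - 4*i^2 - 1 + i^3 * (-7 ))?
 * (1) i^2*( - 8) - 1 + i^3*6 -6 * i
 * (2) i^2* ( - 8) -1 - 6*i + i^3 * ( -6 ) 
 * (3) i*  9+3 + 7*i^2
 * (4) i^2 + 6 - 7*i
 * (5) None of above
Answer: 2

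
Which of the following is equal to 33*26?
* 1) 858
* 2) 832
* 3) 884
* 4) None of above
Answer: 1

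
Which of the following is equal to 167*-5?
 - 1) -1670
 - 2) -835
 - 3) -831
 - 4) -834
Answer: 2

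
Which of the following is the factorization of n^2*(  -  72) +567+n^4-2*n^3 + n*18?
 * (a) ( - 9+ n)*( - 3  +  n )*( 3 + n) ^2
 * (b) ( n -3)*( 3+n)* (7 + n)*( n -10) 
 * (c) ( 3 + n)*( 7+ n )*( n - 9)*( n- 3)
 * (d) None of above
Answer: c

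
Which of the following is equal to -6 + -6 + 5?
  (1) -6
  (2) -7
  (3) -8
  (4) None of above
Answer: 2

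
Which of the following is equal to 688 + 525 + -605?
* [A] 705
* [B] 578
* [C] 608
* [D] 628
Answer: C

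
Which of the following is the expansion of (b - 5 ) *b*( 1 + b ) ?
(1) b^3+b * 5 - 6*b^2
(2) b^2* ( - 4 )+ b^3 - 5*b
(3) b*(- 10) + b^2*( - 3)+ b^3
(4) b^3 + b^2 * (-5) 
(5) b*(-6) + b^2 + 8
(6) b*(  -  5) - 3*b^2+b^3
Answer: 2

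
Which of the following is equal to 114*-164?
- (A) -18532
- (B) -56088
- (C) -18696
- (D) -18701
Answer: C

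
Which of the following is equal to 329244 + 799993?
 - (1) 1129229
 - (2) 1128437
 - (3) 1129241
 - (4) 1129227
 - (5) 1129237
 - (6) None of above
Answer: 5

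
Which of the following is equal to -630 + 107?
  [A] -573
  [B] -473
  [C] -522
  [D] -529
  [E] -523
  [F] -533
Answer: E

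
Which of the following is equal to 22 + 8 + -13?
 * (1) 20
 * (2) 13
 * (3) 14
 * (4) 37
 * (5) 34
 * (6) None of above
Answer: 6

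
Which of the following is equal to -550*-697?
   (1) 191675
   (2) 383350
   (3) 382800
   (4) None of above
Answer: 2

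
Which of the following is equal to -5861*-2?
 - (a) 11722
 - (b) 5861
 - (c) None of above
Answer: a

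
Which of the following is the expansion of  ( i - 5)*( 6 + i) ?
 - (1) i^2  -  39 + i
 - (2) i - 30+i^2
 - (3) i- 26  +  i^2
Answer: 2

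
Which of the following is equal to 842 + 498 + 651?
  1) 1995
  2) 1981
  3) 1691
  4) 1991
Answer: 4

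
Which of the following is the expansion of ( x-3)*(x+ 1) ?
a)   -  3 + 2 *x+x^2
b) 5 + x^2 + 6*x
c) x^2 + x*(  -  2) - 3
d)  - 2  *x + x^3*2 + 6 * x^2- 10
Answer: c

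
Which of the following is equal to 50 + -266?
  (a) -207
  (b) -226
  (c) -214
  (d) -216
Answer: d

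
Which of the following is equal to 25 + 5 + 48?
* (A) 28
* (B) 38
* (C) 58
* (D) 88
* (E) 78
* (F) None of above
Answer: E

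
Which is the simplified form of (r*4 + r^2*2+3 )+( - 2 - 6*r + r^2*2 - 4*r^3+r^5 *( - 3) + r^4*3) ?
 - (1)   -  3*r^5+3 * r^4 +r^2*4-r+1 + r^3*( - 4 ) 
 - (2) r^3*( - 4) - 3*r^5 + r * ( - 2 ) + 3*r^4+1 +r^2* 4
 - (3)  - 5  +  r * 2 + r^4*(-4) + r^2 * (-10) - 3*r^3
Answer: 2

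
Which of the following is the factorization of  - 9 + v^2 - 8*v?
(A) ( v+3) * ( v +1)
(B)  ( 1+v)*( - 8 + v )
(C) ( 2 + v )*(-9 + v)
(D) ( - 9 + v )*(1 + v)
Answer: D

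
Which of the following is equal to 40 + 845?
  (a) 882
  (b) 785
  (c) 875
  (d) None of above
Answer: d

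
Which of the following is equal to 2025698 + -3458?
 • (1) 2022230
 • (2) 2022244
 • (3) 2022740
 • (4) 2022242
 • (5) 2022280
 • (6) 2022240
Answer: 6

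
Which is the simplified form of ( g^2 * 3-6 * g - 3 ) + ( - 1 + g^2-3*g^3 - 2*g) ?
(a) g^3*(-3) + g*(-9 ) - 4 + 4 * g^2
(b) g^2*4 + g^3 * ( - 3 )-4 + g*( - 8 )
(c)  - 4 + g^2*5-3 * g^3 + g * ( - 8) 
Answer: b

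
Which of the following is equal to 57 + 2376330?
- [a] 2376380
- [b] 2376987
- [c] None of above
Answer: c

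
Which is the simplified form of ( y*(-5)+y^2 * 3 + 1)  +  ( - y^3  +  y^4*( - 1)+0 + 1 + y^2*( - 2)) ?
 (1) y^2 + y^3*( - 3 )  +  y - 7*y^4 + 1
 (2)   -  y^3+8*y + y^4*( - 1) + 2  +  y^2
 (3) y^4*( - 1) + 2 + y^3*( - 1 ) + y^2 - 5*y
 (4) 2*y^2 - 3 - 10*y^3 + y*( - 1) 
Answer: 3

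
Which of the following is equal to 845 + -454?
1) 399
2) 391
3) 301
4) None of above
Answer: 2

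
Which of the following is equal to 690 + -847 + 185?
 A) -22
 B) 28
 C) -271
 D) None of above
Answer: B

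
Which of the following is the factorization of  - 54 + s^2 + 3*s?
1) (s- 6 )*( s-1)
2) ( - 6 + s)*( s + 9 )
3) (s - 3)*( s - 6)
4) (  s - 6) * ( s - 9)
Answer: 2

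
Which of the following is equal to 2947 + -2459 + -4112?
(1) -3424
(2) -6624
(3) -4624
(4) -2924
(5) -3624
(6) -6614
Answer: 5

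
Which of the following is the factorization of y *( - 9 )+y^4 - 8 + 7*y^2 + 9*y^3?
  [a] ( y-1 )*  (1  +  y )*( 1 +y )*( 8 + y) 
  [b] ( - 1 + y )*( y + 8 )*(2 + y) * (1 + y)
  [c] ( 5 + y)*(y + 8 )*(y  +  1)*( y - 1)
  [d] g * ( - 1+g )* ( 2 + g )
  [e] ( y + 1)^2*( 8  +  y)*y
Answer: a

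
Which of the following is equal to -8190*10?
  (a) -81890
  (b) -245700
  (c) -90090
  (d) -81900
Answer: d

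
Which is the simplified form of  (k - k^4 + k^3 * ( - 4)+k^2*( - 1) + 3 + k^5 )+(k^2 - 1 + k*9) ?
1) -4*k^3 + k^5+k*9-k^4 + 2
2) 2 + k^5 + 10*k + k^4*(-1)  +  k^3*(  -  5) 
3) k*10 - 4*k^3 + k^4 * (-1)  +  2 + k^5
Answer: 3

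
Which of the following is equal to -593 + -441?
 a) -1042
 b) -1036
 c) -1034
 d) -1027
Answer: c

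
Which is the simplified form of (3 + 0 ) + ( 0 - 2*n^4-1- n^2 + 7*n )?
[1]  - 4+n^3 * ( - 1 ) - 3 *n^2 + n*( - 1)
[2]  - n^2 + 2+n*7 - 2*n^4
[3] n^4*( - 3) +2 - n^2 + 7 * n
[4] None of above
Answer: 2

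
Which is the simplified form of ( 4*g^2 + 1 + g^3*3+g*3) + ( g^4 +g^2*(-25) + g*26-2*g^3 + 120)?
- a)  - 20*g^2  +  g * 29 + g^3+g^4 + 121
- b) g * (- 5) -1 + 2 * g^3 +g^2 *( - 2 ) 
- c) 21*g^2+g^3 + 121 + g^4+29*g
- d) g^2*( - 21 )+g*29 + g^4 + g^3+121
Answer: d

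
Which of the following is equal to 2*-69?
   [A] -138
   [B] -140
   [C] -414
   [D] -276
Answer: A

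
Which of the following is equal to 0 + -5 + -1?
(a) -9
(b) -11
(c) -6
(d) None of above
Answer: c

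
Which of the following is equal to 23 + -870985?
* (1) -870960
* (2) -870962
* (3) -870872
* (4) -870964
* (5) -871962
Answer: 2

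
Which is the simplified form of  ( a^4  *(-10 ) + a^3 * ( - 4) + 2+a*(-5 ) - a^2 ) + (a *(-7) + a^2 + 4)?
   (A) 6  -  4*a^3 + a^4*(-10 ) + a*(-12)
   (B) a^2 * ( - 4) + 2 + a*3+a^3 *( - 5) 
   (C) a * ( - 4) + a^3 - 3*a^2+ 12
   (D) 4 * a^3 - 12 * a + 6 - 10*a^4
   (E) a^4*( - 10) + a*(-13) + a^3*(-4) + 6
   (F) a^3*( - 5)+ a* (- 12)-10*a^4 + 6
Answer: A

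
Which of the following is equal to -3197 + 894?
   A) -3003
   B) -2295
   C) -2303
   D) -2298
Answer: C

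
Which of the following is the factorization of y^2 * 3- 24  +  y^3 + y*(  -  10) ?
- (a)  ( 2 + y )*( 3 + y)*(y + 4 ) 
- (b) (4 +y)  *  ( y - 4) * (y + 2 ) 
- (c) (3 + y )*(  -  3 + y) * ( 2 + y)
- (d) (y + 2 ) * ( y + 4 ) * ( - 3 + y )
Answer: d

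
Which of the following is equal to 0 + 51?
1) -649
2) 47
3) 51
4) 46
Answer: 3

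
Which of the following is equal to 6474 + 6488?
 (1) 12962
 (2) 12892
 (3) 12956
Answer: 1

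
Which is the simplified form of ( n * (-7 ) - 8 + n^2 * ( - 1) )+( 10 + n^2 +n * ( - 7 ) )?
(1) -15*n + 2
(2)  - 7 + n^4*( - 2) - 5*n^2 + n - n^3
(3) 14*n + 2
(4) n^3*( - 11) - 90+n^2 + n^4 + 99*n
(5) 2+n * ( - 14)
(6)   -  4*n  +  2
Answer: 5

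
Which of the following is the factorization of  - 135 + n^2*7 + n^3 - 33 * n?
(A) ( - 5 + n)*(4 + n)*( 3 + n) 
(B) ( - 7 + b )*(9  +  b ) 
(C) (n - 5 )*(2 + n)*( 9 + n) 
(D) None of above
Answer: D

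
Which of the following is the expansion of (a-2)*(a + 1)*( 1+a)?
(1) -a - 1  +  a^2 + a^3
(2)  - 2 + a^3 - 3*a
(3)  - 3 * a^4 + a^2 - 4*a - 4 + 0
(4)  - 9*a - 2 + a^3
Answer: 2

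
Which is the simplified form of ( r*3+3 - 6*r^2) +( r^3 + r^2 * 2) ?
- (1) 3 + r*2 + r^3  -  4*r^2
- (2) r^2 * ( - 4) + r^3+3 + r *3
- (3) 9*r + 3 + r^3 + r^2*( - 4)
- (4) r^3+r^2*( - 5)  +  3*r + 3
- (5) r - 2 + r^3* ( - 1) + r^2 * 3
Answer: 2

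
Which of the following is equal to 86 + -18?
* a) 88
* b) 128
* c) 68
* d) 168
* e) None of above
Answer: c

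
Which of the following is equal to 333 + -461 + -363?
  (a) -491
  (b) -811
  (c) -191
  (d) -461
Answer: a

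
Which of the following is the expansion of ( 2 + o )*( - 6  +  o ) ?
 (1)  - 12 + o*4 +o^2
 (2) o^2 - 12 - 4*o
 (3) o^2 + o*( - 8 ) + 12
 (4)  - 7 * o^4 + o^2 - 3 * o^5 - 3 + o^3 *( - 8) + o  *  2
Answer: 2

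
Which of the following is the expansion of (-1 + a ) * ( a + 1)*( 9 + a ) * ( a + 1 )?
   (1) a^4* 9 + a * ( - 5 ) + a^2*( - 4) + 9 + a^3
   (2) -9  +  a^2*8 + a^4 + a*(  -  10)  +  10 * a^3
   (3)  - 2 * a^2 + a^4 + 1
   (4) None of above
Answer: 2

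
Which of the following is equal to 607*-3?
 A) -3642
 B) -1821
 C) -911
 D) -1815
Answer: B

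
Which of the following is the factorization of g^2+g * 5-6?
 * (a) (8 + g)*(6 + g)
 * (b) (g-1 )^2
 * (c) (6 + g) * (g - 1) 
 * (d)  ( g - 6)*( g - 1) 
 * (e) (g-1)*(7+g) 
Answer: c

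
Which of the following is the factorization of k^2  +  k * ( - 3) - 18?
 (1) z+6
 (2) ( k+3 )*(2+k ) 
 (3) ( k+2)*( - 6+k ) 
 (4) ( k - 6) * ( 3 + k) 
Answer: 4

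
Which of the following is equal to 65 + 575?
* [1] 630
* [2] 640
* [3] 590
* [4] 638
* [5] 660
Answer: 2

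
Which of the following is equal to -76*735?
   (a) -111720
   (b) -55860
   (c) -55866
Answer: b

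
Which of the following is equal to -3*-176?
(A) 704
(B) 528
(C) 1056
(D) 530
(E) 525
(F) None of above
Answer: B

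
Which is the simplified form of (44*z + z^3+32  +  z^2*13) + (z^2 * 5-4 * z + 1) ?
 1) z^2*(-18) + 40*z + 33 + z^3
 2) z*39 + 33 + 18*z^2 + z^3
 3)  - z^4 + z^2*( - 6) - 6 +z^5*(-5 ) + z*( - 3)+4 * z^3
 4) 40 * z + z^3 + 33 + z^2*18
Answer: 4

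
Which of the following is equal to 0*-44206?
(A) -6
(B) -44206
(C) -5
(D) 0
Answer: D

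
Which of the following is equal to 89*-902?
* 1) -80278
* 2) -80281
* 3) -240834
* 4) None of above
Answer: 1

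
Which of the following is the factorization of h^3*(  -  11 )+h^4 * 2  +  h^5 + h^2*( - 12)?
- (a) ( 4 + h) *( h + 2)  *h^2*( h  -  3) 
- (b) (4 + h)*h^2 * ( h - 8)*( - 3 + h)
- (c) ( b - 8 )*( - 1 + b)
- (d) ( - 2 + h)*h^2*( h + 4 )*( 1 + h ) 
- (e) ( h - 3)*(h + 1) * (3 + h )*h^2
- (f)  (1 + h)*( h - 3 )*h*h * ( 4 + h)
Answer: f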